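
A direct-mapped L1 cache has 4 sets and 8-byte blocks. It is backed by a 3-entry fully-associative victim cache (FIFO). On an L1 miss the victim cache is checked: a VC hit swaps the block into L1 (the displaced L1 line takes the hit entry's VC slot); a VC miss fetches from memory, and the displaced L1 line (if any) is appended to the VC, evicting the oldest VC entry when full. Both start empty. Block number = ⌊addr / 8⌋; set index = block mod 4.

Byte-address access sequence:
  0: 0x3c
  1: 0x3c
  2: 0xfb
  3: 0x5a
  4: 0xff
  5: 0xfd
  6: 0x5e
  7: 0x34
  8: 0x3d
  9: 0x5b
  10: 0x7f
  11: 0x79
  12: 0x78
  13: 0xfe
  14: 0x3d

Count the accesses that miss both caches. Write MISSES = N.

0: 0x3c (blk 7, set 3) → MISS  vc=[]
1: 0x3c (blk 7, set 3) → L1-HIT  vc=[]
2: 0xfb (blk 31, set 3) → MISS  vc=[7]
3: 0x5a (blk 11, set 3) → MISS  vc=[7, 31]
4: 0xff (blk 31, set 3) → VC-HIT  vc=[7, 11]
5: 0xfd (blk 31, set 3) → L1-HIT  vc=[7, 11]
6: 0x5e (blk 11, set 3) → VC-HIT  vc=[7, 31]
7: 0x34 (blk 6, set 2) → MISS  vc=[7, 31]
8: 0x3d (blk 7, set 3) → VC-HIT  vc=[11, 31]
9: 0x5b (blk 11, set 3) → VC-HIT  vc=[7, 31]
10: 0x7f (blk 15, set 3) → MISS  vc=[7, 31, 11]
11: 0x79 (blk 15, set 3) → L1-HIT  vc=[7, 31, 11]
12: 0x78 (blk 15, set 3) → L1-HIT  vc=[7, 31, 11]
13: 0xfe (blk 31, set 3) → VC-HIT  vc=[7, 15, 11]
14: 0x3d (blk 7, set 3) → VC-HIT  vc=[31, 15, 11]

MISSES = 5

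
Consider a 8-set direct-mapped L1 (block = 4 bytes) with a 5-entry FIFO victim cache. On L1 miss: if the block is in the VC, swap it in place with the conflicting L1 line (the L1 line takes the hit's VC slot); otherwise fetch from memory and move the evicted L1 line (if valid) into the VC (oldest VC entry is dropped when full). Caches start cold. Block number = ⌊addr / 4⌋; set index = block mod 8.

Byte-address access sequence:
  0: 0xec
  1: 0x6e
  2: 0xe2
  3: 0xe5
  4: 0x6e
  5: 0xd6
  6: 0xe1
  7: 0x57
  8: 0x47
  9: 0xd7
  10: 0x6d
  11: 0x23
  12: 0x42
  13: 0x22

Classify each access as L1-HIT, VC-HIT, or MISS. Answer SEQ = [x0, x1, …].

0: 0xec (blk 59, set 3) → MISS  vc=[]
1: 0x6e (blk 27, set 3) → MISS  vc=[59]
2: 0xe2 (blk 56, set 0) → MISS  vc=[59]
3: 0xe5 (blk 57, set 1) → MISS  vc=[59]
4: 0x6e (blk 27, set 3) → L1-HIT  vc=[59]
5: 0xd6 (blk 53, set 5) → MISS  vc=[59]
6: 0xe1 (blk 56, set 0) → L1-HIT  vc=[59]
7: 0x57 (blk 21, set 5) → MISS  vc=[59, 53]
8: 0x47 (blk 17, set 1) → MISS  vc=[59, 53, 57]
9: 0xd7 (blk 53, set 5) → VC-HIT  vc=[59, 21, 57]
10: 0x6d (blk 27, set 3) → L1-HIT  vc=[59, 21, 57]
11: 0x23 (blk 8, set 0) → MISS  vc=[59, 21, 57, 56]
12: 0x42 (blk 16, set 0) → MISS  vc=[59, 21, 57, 56, 8]
13: 0x22 (blk 8, set 0) → VC-HIT  vc=[59, 21, 57, 56, 16]

SEQ = [MISS, MISS, MISS, MISS, L1-HIT, MISS, L1-HIT, MISS, MISS, VC-HIT, L1-HIT, MISS, MISS, VC-HIT]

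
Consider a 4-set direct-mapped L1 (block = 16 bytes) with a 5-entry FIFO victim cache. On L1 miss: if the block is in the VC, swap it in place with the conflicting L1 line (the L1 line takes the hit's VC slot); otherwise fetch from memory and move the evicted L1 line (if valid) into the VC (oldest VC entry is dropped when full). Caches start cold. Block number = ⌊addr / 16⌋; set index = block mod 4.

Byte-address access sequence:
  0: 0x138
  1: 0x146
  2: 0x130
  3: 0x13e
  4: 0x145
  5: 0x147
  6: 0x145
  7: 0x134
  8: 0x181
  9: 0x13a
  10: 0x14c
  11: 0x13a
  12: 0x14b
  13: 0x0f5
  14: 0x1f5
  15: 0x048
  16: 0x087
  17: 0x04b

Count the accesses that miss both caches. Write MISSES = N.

0: 0x138 (blk 19, set 3) → MISS  vc=[]
1: 0x146 (blk 20, set 0) → MISS  vc=[]
2: 0x130 (blk 19, set 3) → L1-HIT  vc=[]
3: 0x13e (blk 19, set 3) → L1-HIT  vc=[]
4: 0x145 (blk 20, set 0) → L1-HIT  vc=[]
5: 0x147 (blk 20, set 0) → L1-HIT  vc=[]
6: 0x145 (blk 20, set 0) → L1-HIT  vc=[]
7: 0x134 (blk 19, set 3) → L1-HIT  vc=[]
8: 0x181 (blk 24, set 0) → MISS  vc=[20]
9: 0x13a (blk 19, set 3) → L1-HIT  vc=[20]
10: 0x14c (blk 20, set 0) → VC-HIT  vc=[24]
11: 0x13a (blk 19, set 3) → L1-HIT  vc=[24]
12: 0x14b (blk 20, set 0) → L1-HIT  vc=[24]
13: 0xf5 (blk 15, set 3) → MISS  vc=[24, 19]
14: 0x1f5 (blk 31, set 3) → MISS  vc=[24, 19, 15]
15: 0x48 (blk 4, set 0) → MISS  vc=[24, 19, 15, 20]
16: 0x87 (blk 8, set 0) → MISS  vc=[24, 19, 15, 20, 4]
17: 0x4b (blk 4, set 0) → VC-HIT  vc=[24, 19, 15, 20, 8]

MISSES = 7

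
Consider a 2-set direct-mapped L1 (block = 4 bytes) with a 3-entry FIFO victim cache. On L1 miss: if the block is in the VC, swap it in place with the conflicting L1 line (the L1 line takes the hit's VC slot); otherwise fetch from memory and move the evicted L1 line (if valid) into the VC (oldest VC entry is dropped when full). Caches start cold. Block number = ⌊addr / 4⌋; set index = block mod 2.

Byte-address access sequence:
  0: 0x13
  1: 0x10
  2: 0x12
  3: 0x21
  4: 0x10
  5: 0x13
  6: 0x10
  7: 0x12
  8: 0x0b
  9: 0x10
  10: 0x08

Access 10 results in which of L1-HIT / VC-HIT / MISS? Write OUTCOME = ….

OUTCOME = VC-HIT

0: 0x13 (blk 4, set 0) → MISS  vc=[]
1: 0x10 (blk 4, set 0) → L1-HIT  vc=[]
2: 0x12 (blk 4, set 0) → L1-HIT  vc=[]
3: 0x21 (blk 8, set 0) → MISS  vc=[4]
4: 0x10 (blk 4, set 0) → VC-HIT  vc=[8]
5: 0x13 (blk 4, set 0) → L1-HIT  vc=[8]
6: 0x10 (blk 4, set 0) → L1-HIT  vc=[8]
7: 0x12 (blk 4, set 0) → L1-HIT  vc=[8]
8: 0xb (blk 2, set 0) → MISS  vc=[8, 4]
9: 0x10 (blk 4, set 0) → VC-HIT  vc=[8, 2]
10: 0x8 (blk 2, set 0) → VC-HIT  vc=[8, 4]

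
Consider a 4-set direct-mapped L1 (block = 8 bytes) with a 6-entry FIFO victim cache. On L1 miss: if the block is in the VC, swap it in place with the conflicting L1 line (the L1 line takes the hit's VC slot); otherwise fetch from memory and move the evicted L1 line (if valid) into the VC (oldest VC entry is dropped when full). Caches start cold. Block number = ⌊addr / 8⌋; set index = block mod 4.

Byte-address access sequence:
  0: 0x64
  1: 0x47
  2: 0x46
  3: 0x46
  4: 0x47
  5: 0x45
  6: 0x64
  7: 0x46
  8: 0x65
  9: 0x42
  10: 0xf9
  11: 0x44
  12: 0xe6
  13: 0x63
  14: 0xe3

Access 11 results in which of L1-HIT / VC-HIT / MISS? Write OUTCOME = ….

OUTCOME = L1-HIT

0: 0x64 (blk 12, set 0) → MISS  vc=[]
1: 0x47 (blk 8, set 0) → MISS  vc=[12]
2: 0x46 (blk 8, set 0) → L1-HIT  vc=[12]
3: 0x46 (blk 8, set 0) → L1-HIT  vc=[12]
4: 0x47 (blk 8, set 0) → L1-HIT  vc=[12]
5: 0x45 (blk 8, set 0) → L1-HIT  vc=[12]
6: 0x64 (blk 12, set 0) → VC-HIT  vc=[8]
7: 0x46 (blk 8, set 0) → VC-HIT  vc=[12]
8: 0x65 (blk 12, set 0) → VC-HIT  vc=[8]
9: 0x42 (blk 8, set 0) → VC-HIT  vc=[12]
10: 0xf9 (blk 31, set 3) → MISS  vc=[12]
11: 0x44 (blk 8, set 0) → L1-HIT  vc=[12]
12: 0xe6 (blk 28, set 0) → MISS  vc=[12, 8]
13: 0x63 (blk 12, set 0) → VC-HIT  vc=[28, 8]
14: 0xe3 (blk 28, set 0) → VC-HIT  vc=[12, 8]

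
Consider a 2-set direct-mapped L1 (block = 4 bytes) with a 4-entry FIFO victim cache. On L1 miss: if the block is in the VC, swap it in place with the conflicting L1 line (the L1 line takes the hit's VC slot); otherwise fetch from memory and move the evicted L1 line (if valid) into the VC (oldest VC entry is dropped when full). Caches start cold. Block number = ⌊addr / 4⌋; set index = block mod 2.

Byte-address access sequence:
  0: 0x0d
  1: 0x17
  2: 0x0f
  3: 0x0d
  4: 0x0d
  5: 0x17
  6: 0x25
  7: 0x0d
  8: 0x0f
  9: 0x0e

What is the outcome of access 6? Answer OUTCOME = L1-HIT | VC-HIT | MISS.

#0 0xd→b3/s1 MISS; vc=[]
#1 0x17→b5/s1 MISS; vc=[3]
#2 0xf→b3/s1 VC-HIT; vc=[5]
#3 0xd→b3/s1 L1-HIT; vc=[5]
#4 0xd→b3/s1 L1-HIT; vc=[5]
#5 0x17→b5/s1 VC-HIT; vc=[3]
#6 0x25→b9/s1 MISS; vc=[3,5]
#7 0xd→b3/s1 VC-HIT; vc=[9,5]
#8 0xf→b3/s1 L1-HIT; vc=[9,5]
#9 0xe→b3/s1 L1-HIT; vc=[9,5]

OUTCOME = MISS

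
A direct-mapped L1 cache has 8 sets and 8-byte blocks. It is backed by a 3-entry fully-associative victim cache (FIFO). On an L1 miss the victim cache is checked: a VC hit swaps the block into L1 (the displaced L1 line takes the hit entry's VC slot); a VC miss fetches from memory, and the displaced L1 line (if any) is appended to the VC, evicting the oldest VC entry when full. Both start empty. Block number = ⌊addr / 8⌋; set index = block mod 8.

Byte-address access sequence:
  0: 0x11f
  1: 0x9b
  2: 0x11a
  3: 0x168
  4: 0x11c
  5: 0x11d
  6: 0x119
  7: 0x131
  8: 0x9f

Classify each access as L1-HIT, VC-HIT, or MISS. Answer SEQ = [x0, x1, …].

SEQ = [MISS, MISS, VC-HIT, MISS, L1-HIT, L1-HIT, L1-HIT, MISS, VC-HIT]

#0 0x11f→b35/s3 MISS; vc=[]
#1 0x9b→b19/s3 MISS; vc=[35]
#2 0x11a→b35/s3 VC-HIT; vc=[19]
#3 0x168→b45/s5 MISS; vc=[19]
#4 0x11c→b35/s3 L1-HIT; vc=[19]
#5 0x11d→b35/s3 L1-HIT; vc=[19]
#6 0x119→b35/s3 L1-HIT; vc=[19]
#7 0x131→b38/s6 MISS; vc=[19]
#8 0x9f→b19/s3 VC-HIT; vc=[35]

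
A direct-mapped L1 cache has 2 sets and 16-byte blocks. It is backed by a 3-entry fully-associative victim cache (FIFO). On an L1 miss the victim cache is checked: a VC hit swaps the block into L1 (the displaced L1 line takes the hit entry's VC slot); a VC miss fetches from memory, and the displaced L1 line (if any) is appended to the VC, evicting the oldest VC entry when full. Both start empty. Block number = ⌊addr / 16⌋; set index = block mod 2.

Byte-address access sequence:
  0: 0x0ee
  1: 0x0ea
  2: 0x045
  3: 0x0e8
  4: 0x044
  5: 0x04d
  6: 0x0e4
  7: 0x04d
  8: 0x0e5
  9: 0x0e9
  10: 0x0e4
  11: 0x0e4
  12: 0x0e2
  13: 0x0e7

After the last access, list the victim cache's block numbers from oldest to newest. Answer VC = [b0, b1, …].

VC = [4]

  [0] addr=0xee blk=14 s=0: MISS | VC []
  [1] addr=0xea blk=14 s=0: L1-HIT | VC []
  [2] addr=0x45 blk=4 s=0: MISS | VC [14]
  [3] addr=0xe8 blk=14 s=0: VC-HIT | VC [4]
  [4] addr=0x44 blk=4 s=0: VC-HIT | VC [14]
  [5] addr=0x4d blk=4 s=0: L1-HIT | VC [14]
  [6] addr=0xe4 blk=14 s=0: VC-HIT | VC [4]
  [7] addr=0x4d blk=4 s=0: VC-HIT | VC [14]
  [8] addr=0xe5 blk=14 s=0: VC-HIT | VC [4]
  [9] addr=0xe9 blk=14 s=0: L1-HIT | VC [4]
  [10] addr=0xe4 blk=14 s=0: L1-HIT | VC [4]
  [11] addr=0xe4 blk=14 s=0: L1-HIT | VC [4]
  [12] addr=0xe2 blk=14 s=0: L1-HIT | VC [4]
  [13] addr=0xe7 blk=14 s=0: L1-HIT | VC [4]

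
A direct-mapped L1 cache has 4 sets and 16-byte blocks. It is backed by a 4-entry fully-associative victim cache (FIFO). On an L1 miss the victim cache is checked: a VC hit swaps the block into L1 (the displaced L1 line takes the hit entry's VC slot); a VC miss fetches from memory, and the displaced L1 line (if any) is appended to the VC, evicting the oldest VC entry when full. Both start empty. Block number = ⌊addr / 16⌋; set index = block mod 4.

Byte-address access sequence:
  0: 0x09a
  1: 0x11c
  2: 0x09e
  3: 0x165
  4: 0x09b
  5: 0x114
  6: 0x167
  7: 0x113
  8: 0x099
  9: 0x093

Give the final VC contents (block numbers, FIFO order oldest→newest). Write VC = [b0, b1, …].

#0 0x9a→b9/s1 MISS; vc=[]
#1 0x11c→b17/s1 MISS; vc=[9]
#2 0x9e→b9/s1 VC-HIT; vc=[17]
#3 0x165→b22/s2 MISS; vc=[17]
#4 0x9b→b9/s1 L1-HIT; vc=[17]
#5 0x114→b17/s1 VC-HIT; vc=[9]
#6 0x167→b22/s2 L1-HIT; vc=[9]
#7 0x113→b17/s1 L1-HIT; vc=[9]
#8 0x99→b9/s1 VC-HIT; vc=[17]
#9 0x93→b9/s1 L1-HIT; vc=[17]

VC = [17]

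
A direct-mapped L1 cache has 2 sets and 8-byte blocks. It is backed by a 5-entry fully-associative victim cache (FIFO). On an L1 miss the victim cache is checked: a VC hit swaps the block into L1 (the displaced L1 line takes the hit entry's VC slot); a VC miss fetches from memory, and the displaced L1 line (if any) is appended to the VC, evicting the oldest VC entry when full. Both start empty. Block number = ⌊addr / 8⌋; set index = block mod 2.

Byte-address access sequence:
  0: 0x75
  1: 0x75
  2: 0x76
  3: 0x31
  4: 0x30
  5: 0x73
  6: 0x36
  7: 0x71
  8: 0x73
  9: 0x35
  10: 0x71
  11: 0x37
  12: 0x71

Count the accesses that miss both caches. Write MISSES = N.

0: 0x75 (blk 14, set 0) → MISS  vc=[]
1: 0x75 (blk 14, set 0) → L1-HIT  vc=[]
2: 0x76 (blk 14, set 0) → L1-HIT  vc=[]
3: 0x31 (blk 6, set 0) → MISS  vc=[14]
4: 0x30 (blk 6, set 0) → L1-HIT  vc=[14]
5: 0x73 (blk 14, set 0) → VC-HIT  vc=[6]
6: 0x36 (blk 6, set 0) → VC-HIT  vc=[14]
7: 0x71 (blk 14, set 0) → VC-HIT  vc=[6]
8: 0x73 (blk 14, set 0) → L1-HIT  vc=[6]
9: 0x35 (blk 6, set 0) → VC-HIT  vc=[14]
10: 0x71 (blk 14, set 0) → VC-HIT  vc=[6]
11: 0x37 (blk 6, set 0) → VC-HIT  vc=[14]
12: 0x71 (blk 14, set 0) → VC-HIT  vc=[6]

MISSES = 2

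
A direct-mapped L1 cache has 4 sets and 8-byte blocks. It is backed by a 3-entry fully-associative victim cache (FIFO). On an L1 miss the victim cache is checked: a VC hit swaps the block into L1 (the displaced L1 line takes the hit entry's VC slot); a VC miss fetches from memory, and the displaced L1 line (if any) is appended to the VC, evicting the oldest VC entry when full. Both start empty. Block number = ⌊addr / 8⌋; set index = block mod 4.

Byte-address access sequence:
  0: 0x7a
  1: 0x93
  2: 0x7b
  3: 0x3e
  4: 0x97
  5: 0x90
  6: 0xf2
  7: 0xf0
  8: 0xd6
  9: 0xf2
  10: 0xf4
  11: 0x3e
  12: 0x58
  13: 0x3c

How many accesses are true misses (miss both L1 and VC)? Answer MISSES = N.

MISSES = 6

  [0] addr=0x7a blk=15 s=3: MISS | VC []
  [1] addr=0x93 blk=18 s=2: MISS | VC []
  [2] addr=0x7b blk=15 s=3: L1-HIT | VC []
  [3] addr=0x3e blk=7 s=3: MISS | VC [15]
  [4] addr=0x97 blk=18 s=2: L1-HIT | VC [15]
  [5] addr=0x90 blk=18 s=2: L1-HIT | VC [15]
  [6] addr=0xf2 blk=30 s=2: MISS | VC [15, 18]
  [7] addr=0xf0 blk=30 s=2: L1-HIT | VC [15, 18]
  [8] addr=0xd6 blk=26 s=2: MISS | VC [15, 18, 30]
  [9] addr=0xf2 blk=30 s=2: VC-HIT | VC [15, 18, 26]
  [10] addr=0xf4 blk=30 s=2: L1-HIT | VC [15, 18, 26]
  [11] addr=0x3e blk=7 s=3: L1-HIT | VC [15, 18, 26]
  [12] addr=0x58 blk=11 s=3: MISS | VC [18, 26, 7]
  [13] addr=0x3c blk=7 s=3: VC-HIT | VC [18, 26, 11]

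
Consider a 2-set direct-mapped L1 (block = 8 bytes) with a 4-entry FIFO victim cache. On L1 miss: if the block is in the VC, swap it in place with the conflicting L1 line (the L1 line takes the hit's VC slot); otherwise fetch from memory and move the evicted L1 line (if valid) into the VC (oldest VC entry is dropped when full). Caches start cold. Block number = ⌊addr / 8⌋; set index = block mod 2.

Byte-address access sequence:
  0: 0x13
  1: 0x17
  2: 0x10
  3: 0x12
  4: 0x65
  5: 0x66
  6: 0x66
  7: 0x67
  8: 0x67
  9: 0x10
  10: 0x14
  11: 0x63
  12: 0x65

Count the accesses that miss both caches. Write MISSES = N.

0: 0x13 (blk 2, set 0) → MISS  vc=[]
1: 0x17 (blk 2, set 0) → L1-HIT  vc=[]
2: 0x10 (blk 2, set 0) → L1-HIT  vc=[]
3: 0x12 (blk 2, set 0) → L1-HIT  vc=[]
4: 0x65 (blk 12, set 0) → MISS  vc=[2]
5: 0x66 (blk 12, set 0) → L1-HIT  vc=[2]
6: 0x66 (blk 12, set 0) → L1-HIT  vc=[2]
7: 0x67 (blk 12, set 0) → L1-HIT  vc=[2]
8: 0x67 (blk 12, set 0) → L1-HIT  vc=[2]
9: 0x10 (blk 2, set 0) → VC-HIT  vc=[12]
10: 0x14 (blk 2, set 0) → L1-HIT  vc=[12]
11: 0x63 (blk 12, set 0) → VC-HIT  vc=[2]
12: 0x65 (blk 12, set 0) → L1-HIT  vc=[2]

MISSES = 2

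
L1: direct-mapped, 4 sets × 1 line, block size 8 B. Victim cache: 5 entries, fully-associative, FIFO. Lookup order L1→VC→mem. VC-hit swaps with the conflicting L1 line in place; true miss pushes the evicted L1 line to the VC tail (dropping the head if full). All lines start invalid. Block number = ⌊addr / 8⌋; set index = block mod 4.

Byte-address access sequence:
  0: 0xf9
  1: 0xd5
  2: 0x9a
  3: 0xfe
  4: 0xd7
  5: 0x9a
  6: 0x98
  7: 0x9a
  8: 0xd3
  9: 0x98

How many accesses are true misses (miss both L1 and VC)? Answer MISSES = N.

  [0] addr=0xf9 blk=31 s=3: MISS | VC []
  [1] addr=0xd5 blk=26 s=2: MISS | VC []
  [2] addr=0x9a blk=19 s=3: MISS | VC [31]
  [3] addr=0xfe blk=31 s=3: VC-HIT | VC [19]
  [4] addr=0xd7 blk=26 s=2: L1-HIT | VC [19]
  [5] addr=0x9a blk=19 s=3: VC-HIT | VC [31]
  [6] addr=0x98 blk=19 s=3: L1-HIT | VC [31]
  [7] addr=0x9a blk=19 s=3: L1-HIT | VC [31]
  [8] addr=0xd3 blk=26 s=2: L1-HIT | VC [31]
  [9] addr=0x98 blk=19 s=3: L1-HIT | VC [31]

MISSES = 3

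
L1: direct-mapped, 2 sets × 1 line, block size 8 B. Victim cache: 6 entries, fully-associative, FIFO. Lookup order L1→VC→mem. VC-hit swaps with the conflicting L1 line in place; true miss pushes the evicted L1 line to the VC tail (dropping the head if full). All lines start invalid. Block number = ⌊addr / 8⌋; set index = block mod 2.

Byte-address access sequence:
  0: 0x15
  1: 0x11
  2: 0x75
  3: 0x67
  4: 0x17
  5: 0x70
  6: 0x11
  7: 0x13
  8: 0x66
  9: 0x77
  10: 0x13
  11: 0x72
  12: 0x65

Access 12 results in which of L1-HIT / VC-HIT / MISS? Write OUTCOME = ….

#0 0x15→b2/s0 MISS; vc=[]
#1 0x11→b2/s0 L1-HIT; vc=[]
#2 0x75→b14/s0 MISS; vc=[2]
#3 0x67→b12/s0 MISS; vc=[2,14]
#4 0x17→b2/s0 VC-HIT; vc=[12,14]
#5 0x70→b14/s0 VC-HIT; vc=[12,2]
#6 0x11→b2/s0 VC-HIT; vc=[12,14]
#7 0x13→b2/s0 L1-HIT; vc=[12,14]
#8 0x66→b12/s0 VC-HIT; vc=[2,14]
#9 0x77→b14/s0 VC-HIT; vc=[2,12]
#10 0x13→b2/s0 VC-HIT; vc=[14,12]
#11 0x72→b14/s0 VC-HIT; vc=[2,12]
#12 0x65→b12/s0 VC-HIT; vc=[2,14]

OUTCOME = VC-HIT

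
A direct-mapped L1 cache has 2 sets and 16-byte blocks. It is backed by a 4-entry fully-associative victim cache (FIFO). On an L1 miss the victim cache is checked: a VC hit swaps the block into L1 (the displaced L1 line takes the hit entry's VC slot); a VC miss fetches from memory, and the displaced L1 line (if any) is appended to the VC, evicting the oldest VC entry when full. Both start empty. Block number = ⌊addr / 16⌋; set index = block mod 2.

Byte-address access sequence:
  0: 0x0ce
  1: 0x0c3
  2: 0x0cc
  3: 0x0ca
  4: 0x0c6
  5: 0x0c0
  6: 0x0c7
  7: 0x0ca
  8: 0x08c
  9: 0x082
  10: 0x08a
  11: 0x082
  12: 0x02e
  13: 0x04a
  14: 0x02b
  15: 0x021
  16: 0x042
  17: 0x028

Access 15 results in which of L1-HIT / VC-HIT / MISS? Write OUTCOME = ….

#0 0xce→b12/s0 MISS; vc=[]
#1 0xc3→b12/s0 L1-HIT; vc=[]
#2 0xcc→b12/s0 L1-HIT; vc=[]
#3 0xca→b12/s0 L1-HIT; vc=[]
#4 0xc6→b12/s0 L1-HIT; vc=[]
#5 0xc0→b12/s0 L1-HIT; vc=[]
#6 0xc7→b12/s0 L1-HIT; vc=[]
#7 0xca→b12/s0 L1-HIT; vc=[]
#8 0x8c→b8/s0 MISS; vc=[12]
#9 0x82→b8/s0 L1-HIT; vc=[12]
#10 0x8a→b8/s0 L1-HIT; vc=[12]
#11 0x82→b8/s0 L1-HIT; vc=[12]
#12 0x2e→b2/s0 MISS; vc=[12,8]
#13 0x4a→b4/s0 MISS; vc=[12,8,2]
#14 0x2b→b2/s0 VC-HIT; vc=[12,8,4]
#15 0x21→b2/s0 L1-HIT; vc=[12,8,4]
#16 0x42→b4/s0 VC-HIT; vc=[12,8,2]
#17 0x28→b2/s0 VC-HIT; vc=[12,8,4]

OUTCOME = L1-HIT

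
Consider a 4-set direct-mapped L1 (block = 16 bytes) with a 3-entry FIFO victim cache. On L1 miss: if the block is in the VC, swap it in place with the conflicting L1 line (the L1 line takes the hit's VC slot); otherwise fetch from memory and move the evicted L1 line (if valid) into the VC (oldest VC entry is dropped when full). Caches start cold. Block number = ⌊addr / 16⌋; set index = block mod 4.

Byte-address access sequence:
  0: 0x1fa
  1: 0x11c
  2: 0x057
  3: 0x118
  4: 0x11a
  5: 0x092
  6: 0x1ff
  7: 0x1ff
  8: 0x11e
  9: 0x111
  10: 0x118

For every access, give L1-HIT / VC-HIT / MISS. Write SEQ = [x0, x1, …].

SEQ = [MISS, MISS, MISS, VC-HIT, L1-HIT, MISS, L1-HIT, L1-HIT, VC-HIT, L1-HIT, L1-HIT]

0: 0x1fa (blk 31, set 3) → MISS  vc=[]
1: 0x11c (blk 17, set 1) → MISS  vc=[]
2: 0x57 (blk 5, set 1) → MISS  vc=[17]
3: 0x118 (blk 17, set 1) → VC-HIT  vc=[5]
4: 0x11a (blk 17, set 1) → L1-HIT  vc=[5]
5: 0x92 (blk 9, set 1) → MISS  vc=[5, 17]
6: 0x1ff (blk 31, set 3) → L1-HIT  vc=[5, 17]
7: 0x1ff (blk 31, set 3) → L1-HIT  vc=[5, 17]
8: 0x11e (blk 17, set 1) → VC-HIT  vc=[5, 9]
9: 0x111 (blk 17, set 1) → L1-HIT  vc=[5, 9]
10: 0x118 (blk 17, set 1) → L1-HIT  vc=[5, 9]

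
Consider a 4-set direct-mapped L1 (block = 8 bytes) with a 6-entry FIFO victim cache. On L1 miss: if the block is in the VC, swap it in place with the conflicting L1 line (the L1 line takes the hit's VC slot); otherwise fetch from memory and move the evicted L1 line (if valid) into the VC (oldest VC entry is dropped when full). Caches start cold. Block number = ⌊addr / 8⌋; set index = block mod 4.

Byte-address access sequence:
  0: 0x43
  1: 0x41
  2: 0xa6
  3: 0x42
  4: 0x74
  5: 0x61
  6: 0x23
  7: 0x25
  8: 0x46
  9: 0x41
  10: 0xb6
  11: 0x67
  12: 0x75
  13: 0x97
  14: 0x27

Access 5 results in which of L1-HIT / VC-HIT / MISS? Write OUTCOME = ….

#0 0x43→b8/s0 MISS; vc=[]
#1 0x41→b8/s0 L1-HIT; vc=[]
#2 0xa6→b20/s0 MISS; vc=[8]
#3 0x42→b8/s0 VC-HIT; vc=[20]
#4 0x74→b14/s2 MISS; vc=[20]
#5 0x61→b12/s0 MISS; vc=[20,8]
#6 0x23→b4/s0 MISS; vc=[20,8,12]
#7 0x25→b4/s0 L1-HIT; vc=[20,8,12]
#8 0x46→b8/s0 VC-HIT; vc=[20,4,12]
#9 0x41→b8/s0 L1-HIT; vc=[20,4,12]
#10 0xb6→b22/s2 MISS; vc=[20,4,12,14]
#11 0x67→b12/s0 VC-HIT; vc=[20,4,8,14]
#12 0x75→b14/s2 VC-HIT; vc=[20,4,8,22]
#13 0x97→b18/s2 MISS; vc=[20,4,8,22,14]
#14 0x27→b4/s0 VC-HIT; vc=[20,12,8,22,14]

OUTCOME = MISS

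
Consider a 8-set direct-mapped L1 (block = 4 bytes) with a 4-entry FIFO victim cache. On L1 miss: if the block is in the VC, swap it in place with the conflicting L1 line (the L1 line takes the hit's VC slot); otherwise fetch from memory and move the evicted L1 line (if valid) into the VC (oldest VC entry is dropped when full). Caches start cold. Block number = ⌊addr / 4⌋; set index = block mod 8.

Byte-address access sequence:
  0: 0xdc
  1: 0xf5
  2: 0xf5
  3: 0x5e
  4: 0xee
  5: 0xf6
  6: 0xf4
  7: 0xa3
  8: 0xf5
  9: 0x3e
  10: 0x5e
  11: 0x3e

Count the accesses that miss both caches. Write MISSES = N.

  [0] addr=0xdc blk=55 s=7: MISS | VC []
  [1] addr=0xf5 blk=61 s=5: MISS | VC []
  [2] addr=0xf5 blk=61 s=5: L1-HIT | VC []
  [3] addr=0x5e blk=23 s=7: MISS | VC [55]
  [4] addr=0xee blk=59 s=3: MISS | VC [55]
  [5] addr=0xf6 blk=61 s=5: L1-HIT | VC [55]
  [6] addr=0xf4 blk=61 s=5: L1-HIT | VC [55]
  [7] addr=0xa3 blk=40 s=0: MISS | VC [55]
  [8] addr=0xf5 blk=61 s=5: L1-HIT | VC [55]
  [9] addr=0x3e blk=15 s=7: MISS | VC [55, 23]
  [10] addr=0x5e blk=23 s=7: VC-HIT | VC [55, 15]
  [11] addr=0x3e blk=15 s=7: VC-HIT | VC [55, 23]

MISSES = 6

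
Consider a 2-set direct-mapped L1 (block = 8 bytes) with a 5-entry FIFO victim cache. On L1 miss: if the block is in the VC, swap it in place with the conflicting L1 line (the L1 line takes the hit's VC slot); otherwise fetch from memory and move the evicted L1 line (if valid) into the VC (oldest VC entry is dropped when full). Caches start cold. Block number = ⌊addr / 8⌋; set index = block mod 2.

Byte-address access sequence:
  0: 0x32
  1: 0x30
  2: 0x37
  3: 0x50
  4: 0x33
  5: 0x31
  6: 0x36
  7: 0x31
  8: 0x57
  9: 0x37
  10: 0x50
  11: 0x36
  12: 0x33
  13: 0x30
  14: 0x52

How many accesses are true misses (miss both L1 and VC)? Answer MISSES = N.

MISSES = 2

0: 0x32 (blk 6, set 0) → MISS  vc=[]
1: 0x30 (blk 6, set 0) → L1-HIT  vc=[]
2: 0x37 (blk 6, set 0) → L1-HIT  vc=[]
3: 0x50 (blk 10, set 0) → MISS  vc=[6]
4: 0x33 (blk 6, set 0) → VC-HIT  vc=[10]
5: 0x31 (blk 6, set 0) → L1-HIT  vc=[10]
6: 0x36 (blk 6, set 0) → L1-HIT  vc=[10]
7: 0x31 (blk 6, set 0) → L1-HIT  vc=[10]
8: 0x57 (blk 10, set 0) → VC-HIT  vc=[6]
9: 0x37 (blk 6, set 0) → VC-HIT  vc=[10]
10: 0x50 (blk 10, set 0) → VC-HIT  vc=[6]
11: 0x36 (blk 6, set 0) → VC-HIT  vc=[10]
12: 0x33 (blk 6, set 0) → L1-HIT  vc=[10]
13: 0x30 (blk 6, set 0) → L1-HIT  vc=[10]
14: 0x52 (blk 10, set 0) → VC-HIT  vc=[6]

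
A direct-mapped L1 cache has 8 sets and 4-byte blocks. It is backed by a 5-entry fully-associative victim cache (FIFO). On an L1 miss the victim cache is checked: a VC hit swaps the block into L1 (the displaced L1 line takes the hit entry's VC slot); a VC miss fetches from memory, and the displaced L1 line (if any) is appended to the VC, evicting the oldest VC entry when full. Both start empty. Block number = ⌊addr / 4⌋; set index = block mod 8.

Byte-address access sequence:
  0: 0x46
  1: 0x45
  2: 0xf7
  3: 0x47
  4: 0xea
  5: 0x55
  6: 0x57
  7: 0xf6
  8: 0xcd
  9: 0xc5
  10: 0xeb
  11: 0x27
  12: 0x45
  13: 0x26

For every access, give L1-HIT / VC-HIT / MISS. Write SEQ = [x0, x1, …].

#0 0x46→b17/s1 MISS; vc=[]
#1 0x45→b17/s1 L1-HIT; vc=[]
#2 0xf7→b61/s5 MISS; vc=[]
#3 0x47→b17/s1 L1-HIT; vc=[]
#4 0xea→b58/s2 MISS; vc=[]
#5 0x55→b21/s5 MISS; vc=[61]
#6 0x57→b21/s5 L1-HIT; vc=[61]
#7 0xf6→b61/s5 VC-HIT; vc=[21]
#8 0xcd→b51/s3 MISS; vc=[21]
#9 0xc5→b49/s1 MISS; vc=[21,17]
#10 0xeb→b58/s2 L1-HIT; vc=[21,17]
#11 0x27→b9/s1 MISS; vc=[21,17,49]
#12 0x45→b17/s1 VC-HIT; vc=[21,9,49]
#13 0x26→b9/s1 VC-HIT; vc=[21,17,49]

SEQ = [MISS, L1-HIT, MISS, L1-HIT, MISS, MISS, L1-HIT, VC-HIT, MISS, MISS, L1-HIT, MISS, VC-HIT, VC-HIT]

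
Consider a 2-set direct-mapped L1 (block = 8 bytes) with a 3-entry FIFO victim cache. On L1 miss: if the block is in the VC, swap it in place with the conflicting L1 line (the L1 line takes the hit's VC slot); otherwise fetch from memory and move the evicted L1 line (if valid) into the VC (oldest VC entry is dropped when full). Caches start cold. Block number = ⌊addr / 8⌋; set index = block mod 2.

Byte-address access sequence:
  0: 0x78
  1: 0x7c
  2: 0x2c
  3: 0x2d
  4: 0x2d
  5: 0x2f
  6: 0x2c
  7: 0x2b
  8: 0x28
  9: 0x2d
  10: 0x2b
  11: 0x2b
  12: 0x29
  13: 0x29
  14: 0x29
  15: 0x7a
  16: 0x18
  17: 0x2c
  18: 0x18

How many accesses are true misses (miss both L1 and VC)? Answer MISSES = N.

0: 0x78 (blk 15, set 1) → MISS  vc=[]
1: 0x7c (blk 15, set 1) → L1-HIT  vc=[]
2: 0x2c (blk 5, set 1) → MISS  vc=[15]
3: 0x2d (blk 5, set 1) → L1-HIT  vc=[15]
4: 0x2d (blk 5, set 1) → L1-HIT  vc=[15]
5: 0x2f (blk 5, set 1) → L1-HIT  vc=[15]
6: 0x2c (blk 5, set 1) → L1-HIT  vc=[15]
7: 0x2b (blk 5, set 1) → L1-HIT  vc=[15]
8: 0x28 (blk 5, set 1) → L1-HIT  vc=[15]
9: 0x2d (blk 5, set 1) → L1-HIT  vc=[15]
10: 0x2b (blk 5, set 1) → L1-HIT  vc=[15]
11: 0x2b (blk 5, set 1) → L1-HIT  vc=[15]
12: 0x29 (blk 5, set 1) → L1-HIT  vc=[15]
13: 0x29 (blk 5, set 1) → L1-HIT  vc=[15]
14: 0x29 (blk 5, set 1) → L1-HIT  vc=[15]
15: 0x7a (blk 15, set 1) → VC-HIT  vc=[5]
16: 0x18 (blk 3, set 1) → MISS  vc=[5, 15]
17: 0x2c (blk 5, set 1) → VC-HIT  vc=[3, 15]
18: 0x18 (blk 3, set 1) → VC-HIT  vc=[5, 15]

MISSES = 3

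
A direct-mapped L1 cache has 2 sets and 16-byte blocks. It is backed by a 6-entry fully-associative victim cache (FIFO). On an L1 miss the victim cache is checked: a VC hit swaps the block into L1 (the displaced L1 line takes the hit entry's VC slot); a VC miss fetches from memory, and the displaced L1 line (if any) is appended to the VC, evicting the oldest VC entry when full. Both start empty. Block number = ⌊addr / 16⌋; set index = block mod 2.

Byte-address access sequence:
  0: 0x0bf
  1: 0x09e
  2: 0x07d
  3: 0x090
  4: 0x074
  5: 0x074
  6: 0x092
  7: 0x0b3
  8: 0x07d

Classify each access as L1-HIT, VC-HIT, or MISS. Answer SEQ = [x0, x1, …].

  [0] addr=0xbf blk=11 s=1: MISS | VC []
  [1] addr=0x9e blk=9 s=1: MISS | VC [11]
  [2] addr=0x7d blk=7 s=1: MISS | VC [11, 9]
  [3] addr=0x90 blk=9 s=1: VC-HIT | VC [11, 7]
  [4] addr=0x74 blk=7 s=1: VC-HIT | VC [11, 9]
  [5] addr=0x74 blk=7 s=1: L1-HIT | VC [11, 9]
  [6] addr=0x92 blk=9 s=1: VC-HIT | VC [11, 7]
  [7] addr=0xb3 blk=11 s=1: VC-HIT | VC [9, 7]
  [8] addr=0x7d blk=7 s=1: VC-HIT | VC [9, 11]

SEQ = [MISS, MISS, MISS, VC-HIT, VC-HIT, L1-HIT, VC-HIT, VC-HIT, VC-HIT]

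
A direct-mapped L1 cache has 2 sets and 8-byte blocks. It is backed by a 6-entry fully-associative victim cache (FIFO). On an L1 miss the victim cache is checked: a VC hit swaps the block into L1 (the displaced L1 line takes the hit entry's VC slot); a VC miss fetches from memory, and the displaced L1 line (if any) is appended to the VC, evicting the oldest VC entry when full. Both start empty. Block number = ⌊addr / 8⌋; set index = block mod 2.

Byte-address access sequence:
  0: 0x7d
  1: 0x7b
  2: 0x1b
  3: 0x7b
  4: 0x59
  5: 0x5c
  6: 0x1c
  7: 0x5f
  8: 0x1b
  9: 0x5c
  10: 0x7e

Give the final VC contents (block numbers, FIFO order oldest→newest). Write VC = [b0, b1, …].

0: 0x7d (blk 15, set 1) → MISS  vc=[]
1: 0x7b (blk 15, set 1) → L1-HIT  vc=[]
2: 0x1b (blk 3, set 1) → MISS  vc=[15]
3: 0x7b (blk 15, set 1) → VC-HIT  vc=[3]
4: 0x59 (blk 11, set 1) → MISS  vc=[3, 15]
5: 0x5c (blk 11, set 1) → L1-HIT  vc=[3, 15]
6: 0x1c (blk 3, set 1) → VC-HIT  vc=[11, 15]
7: 0x5f (blk 11, set 1) → VC-HIT  vc=[3, 15]
8: 0x1b (blk 3, set 1) → VC-HIT  vc=[11, 15]
9: 0x5c (blk 11, set 1) → VC-HIT  vc=[3, 15]
10: 0x7e (blk 15, set 1) → VC-HIT  vc=[3, 11]

VC = [3, 11]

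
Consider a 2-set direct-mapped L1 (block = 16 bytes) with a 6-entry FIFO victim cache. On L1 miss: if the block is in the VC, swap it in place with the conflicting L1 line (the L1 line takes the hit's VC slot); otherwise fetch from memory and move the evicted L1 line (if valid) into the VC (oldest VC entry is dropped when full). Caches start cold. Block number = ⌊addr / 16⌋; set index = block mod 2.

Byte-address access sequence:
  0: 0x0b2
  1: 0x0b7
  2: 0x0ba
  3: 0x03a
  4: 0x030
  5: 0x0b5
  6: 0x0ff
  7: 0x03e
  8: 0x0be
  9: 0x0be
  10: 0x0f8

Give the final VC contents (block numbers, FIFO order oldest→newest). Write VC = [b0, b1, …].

0: 0xb2 (blk 11, set 1) → MISS  vc=[]
1: 0xb7 (blk 11, set 1) → L1-HIT  vc=[]
2: 0xba (blk 11, set 1) → L1-HIT  vc=[]
3: 0x3a (blk 3, set 1) → MISS  vc=[11]
4: 0x30 (blk 3, set 1) → L1-HIT  vc=[11]
5: 0xb5 (blk 11, set 1) → VC-HIT  vc=[3]
6: 0xff (blk 15, set 1) → MISS  vc=[3, 11]
7: 0x3e (blk 3, set 1) → VC-HIT  vc=[15, 11]
8: 0xbe (blk 11, set 1) → VC-HIT  vc=[15, 3]
9: 0xbe (blk 11, set 1) → L1-HIT  vc=[15, 3]
10: 0xf8 (blk 15, set 1) → VC-HIT  vc=[11, 3]

VC = [11, 3]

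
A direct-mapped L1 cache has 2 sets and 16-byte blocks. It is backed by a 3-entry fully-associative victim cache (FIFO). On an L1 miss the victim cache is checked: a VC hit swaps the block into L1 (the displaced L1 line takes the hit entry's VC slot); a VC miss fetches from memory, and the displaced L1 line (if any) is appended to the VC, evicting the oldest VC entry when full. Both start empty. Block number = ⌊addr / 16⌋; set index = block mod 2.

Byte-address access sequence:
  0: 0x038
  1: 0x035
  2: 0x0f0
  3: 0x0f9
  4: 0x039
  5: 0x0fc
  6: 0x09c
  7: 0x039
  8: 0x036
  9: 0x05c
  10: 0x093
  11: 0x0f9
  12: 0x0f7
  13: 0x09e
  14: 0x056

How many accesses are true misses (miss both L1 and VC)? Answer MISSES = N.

MISSES = 4

0: 0x38 (blk 3, set 1) → MISS  vc=[]
1: 0x35 (blk 3, set 1) → L1-HIT  vc=[]
2: 0xf0 (blk 15, set 1) → MISS  vc=[3]
3: 0xf9 (blk 15, set 1) → L1-HIT  vc=[3]
4: 0x39 (blk 3, set 1) → VC-HIT  vc=[15]
5: 0xfc (blk 15, set 1) → VC-HIT  vc=[3]
6: 0x9c (blk 9, set 1) → MISS  vc=[3, 15]
7: 0x39 (blk 3, set 1) → VC-HIT  vc=[9, 15]
8: 0x36 (blk 3, set 1) → L1-HIT  vc=[9, 15]
9: 0x5c (blk 5, set 1) → MISS  vc=[9, 15, 3]
10: 0x93 (blk 9, set 1) → VC-HIT  vc=[5, 15, 3]
11: 0xf9 (blk 15, set 1) → VC-HIT  vc=[5, 9, 3]
12: 0xf7 (blk 15, set 1) → L1-HIT  vc=[5, 9, 3]
13: 0x9e (blk 9, set 1) → VC-HIT  vc=[5, 15, 3]
14: 0x56 (blk 5, set 1) → VC-HIT  vc=[9, 15, 3]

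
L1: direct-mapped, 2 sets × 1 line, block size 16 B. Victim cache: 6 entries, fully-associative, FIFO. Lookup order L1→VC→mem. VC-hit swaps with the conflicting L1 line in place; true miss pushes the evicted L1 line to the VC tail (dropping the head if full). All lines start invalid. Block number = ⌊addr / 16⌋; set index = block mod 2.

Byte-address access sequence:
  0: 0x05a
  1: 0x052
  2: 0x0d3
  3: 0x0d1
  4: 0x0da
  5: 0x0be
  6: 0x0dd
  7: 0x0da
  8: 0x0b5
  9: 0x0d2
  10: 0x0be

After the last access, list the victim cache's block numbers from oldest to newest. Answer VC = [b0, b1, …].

  [0] addr=0x5a blk=5 s=1: MISS | VC []
  [1] addr=0x52 blk=5 s=1: L1-HIT | VC []
  [2] addr=0xd3 blk=13 s=1: MISS | VC [5]
  [3] addr=0xd1 blk=13 s=1: L1-HIT | VC [5]
  [4] addr=0xda blk=13 s=1: L1-HIT | VC [5]
  [5] addr=0xbe blk=11 s=1: MISS | VC [5, 13]
  [6] addr=0xdd blk=13 s=1: VC-HIT | VC [5, 11]
  [7] addr=0xda blk=13 s=1: L1-HIT | VC [5, 11]
  [8] addr=0xb5 blk=11 s=1: VC-HIT | VC [5, 13]
  [9] addr=0xd2 blk=13 s=1: VC-HIT | VC [5, 11]
  [10] addr=0xbe blk=11 s=1: VC-HIT | VC [5, 13]

VC = [5, 13]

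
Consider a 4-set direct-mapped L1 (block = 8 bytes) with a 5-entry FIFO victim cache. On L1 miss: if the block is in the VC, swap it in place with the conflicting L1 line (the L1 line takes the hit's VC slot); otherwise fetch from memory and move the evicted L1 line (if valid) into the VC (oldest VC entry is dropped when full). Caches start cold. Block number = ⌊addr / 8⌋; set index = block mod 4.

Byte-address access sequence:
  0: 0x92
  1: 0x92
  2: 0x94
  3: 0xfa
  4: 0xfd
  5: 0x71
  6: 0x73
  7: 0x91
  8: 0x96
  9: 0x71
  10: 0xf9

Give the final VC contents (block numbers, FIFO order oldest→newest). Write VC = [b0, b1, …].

VC = [18]

#0 0x92→b18/s2 MISS; vc=[]
#1 0x92→b18/s2 L1-HIT; vc=[]
#2 0x94→b18/s2 L1-HIT; vc=[]
#3 0xfa→b31/s3 MISS; vc=[]
#4 0xfd→b31/s3 L1-HIT; vc=[]
#5 0x71→b14/s2 MISS; vc=[18]
#6 0x73→b14/s2 L1-HIT; vc=[18]
#7 0x91→b18/s2 VC-HIT; vc=[14]
#8 0x96→b18/s2 L1-HIT; vc=[14]
#9 0x71→b14/s2 VC-HIT; vc=[18]
#10 0xf9→b31/s3 L1-HIT; vc=[18]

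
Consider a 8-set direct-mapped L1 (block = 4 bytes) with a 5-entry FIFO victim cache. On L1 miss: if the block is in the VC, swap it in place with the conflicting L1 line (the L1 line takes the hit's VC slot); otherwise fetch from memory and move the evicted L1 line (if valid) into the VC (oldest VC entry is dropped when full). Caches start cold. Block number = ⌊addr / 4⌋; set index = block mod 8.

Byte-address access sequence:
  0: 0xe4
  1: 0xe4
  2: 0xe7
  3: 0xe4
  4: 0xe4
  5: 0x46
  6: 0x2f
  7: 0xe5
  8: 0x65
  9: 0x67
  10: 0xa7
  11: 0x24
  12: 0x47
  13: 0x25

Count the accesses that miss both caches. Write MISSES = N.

0: 0xe4 (blk 57, set 1) → MISS  vc=[]
1: 0xe4 (blk 57, set 1) → L1-HIT  vc=[]
2: 0xe7 (blk 57, set 1) → L1-HIT  vc=[]
3: 0xe4 (blk 57, set 1) → L1-HIT  vc=[]
4: 0xe4 (blk 57, set 1) → L1-HIT  vc=[]
5: 0x46 (blk 17, set 1) → MISS  vc=[57]
6: 0x2f (blk 11, set 3) → MISS  vc=[57]
7: 0xe5 (blk 57, set 1) → VC-HIT  vc=[17]
8: 0x65 (blk 25, set 1) → MISS  vc=[17, 57]
9: 0x67 (blk 25, set 1) → L1-HIT  vc=[17, 57]
10: 0xa7 (blk 41, set 1) → MISS  vc=[17, 57, 25]
11: 0x24 (blk 9, set 1) → MISS  vc=[17, 57, 25, 41]
12: 0x47 (blk 17, set 1) → VC-HIT  vc=[9, 57, 25, 41]
13: 0x25 (blk 9, set 1) → VC-HIT  vc=[17, 57, 25, 41]

MISSES = 6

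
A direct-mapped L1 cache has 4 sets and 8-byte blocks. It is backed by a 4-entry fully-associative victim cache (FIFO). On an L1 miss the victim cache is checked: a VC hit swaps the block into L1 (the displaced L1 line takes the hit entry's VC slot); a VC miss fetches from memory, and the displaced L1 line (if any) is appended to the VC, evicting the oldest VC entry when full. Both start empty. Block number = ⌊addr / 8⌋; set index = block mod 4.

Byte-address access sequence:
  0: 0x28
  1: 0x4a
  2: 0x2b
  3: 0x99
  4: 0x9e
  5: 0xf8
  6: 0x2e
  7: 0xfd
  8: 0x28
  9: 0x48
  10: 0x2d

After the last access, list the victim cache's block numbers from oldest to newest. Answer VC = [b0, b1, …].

0: 0x28 (blk 5, set 1) → MISS  vc=[]
1: 0x4a (blk 9, set 1) → MISS  vc=[5]
2: 0x2b (blk 5, set 1) → VC-HIT  vc=[9]
3: 0x99 (blk 19, set 3) → MISS  vc=[9]
4: 0x9e (blk 19, set 3) → L1-HIT  vc=[9]
5: 0xf8 (blk 31, set 3) → MISS  vc=[9, 19]
6: 0x2e (blk 5, set 1) → L1-HIT  vc=[9, 19]
7: 0xfd (blk 31, set 3) → L1-HIT  vc=[9, 19]
8: 0x28 (blk 5, set 1) → L1-HIT  vc=[9, 19]
9: 0x48 (blk 9, set 1) → VC-HIT  vc=[5, 19]
10: 0x2d (blk 5, set 1) → VC-HIT  vc=[9, 19]

VC = [9, 19]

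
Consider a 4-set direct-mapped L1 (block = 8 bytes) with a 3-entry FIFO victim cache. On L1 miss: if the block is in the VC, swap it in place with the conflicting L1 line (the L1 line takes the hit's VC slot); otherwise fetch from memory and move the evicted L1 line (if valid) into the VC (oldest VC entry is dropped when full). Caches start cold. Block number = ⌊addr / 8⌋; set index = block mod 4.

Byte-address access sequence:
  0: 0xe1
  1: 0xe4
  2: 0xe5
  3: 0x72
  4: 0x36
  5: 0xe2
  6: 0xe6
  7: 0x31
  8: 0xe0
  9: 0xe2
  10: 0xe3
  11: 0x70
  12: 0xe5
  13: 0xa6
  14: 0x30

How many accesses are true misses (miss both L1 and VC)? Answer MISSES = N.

MISSES = 4

  [0] addr=0xe1 blk=28 s=0: MISS | VC []
  [1] addr=0xe4 blk=28 s=0: L1-HIT | VC []
  [2] addr=0xe5 blk=28 s=0: L1-HIT | VC []
  [3] addr=0x72 blk=14 s=2: MISS | VC []
  [4] addr=0x36 blk=6 s=2: MISS | VC [14]
  [5] addr=0xe2 blk=28 s=0: L1-HIT | VC [14]
  [6] addr=0xe6 blk=28 s=0: L1-HIT | VC [14]
  [7] addr=0x31 blk=6 s=2: L1-HIT | VC [14]
  [8] addr=0xe0 blk=28 s=0: L1-HIT | VC [14]
  [9] addr=0xe2 blk=28 s=0: L1-HIT | VC [14]
  [10] addr=0xe3 blk=28 s=0: L1-HIT | VC [14]
  [11] addr=0x70 blk=14 s=2: VC-HIT | VC [6]
  [12] addr=0xe5 blk=28 s=0: L1-HIT | VC [6]
  [13] addr=0xa6 blk=20 s=0: MISS | VC [6, 28]
  [14] addr=0x30 blk=6 s=2: VC-HIT | VC [14, 28]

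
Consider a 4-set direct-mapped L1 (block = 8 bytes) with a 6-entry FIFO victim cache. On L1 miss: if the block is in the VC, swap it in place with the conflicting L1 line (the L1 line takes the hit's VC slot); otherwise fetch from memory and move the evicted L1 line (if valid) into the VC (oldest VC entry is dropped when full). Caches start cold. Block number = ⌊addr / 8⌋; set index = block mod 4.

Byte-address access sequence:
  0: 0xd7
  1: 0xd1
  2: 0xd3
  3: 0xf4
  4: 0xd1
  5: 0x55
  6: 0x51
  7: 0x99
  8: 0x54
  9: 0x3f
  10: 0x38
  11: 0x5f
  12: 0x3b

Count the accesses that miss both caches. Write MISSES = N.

MISSES = 6

  [0] addr=0xd7 blk=26 s=2: MISS | VC []
  [1] addr=0xd1 blk=26 s=2: L1-HIT | VC []
  [2] addr=0xd3 blk=26 s=2: L1-HIT | VC []
  [3] addr=0xf4 blk=30 s=2: MISS | VC [26]
  [4] addr=0xd1 blk=26 s=2: VC-HIT | VC [30]
  [5] addr=0x55 blk=10 s=2: MISS | VC [30, 26]
  [6] addr=0x51 blk=10 s=2: L1-HIT | VC [30, 26]
  [7] addr=0x99 blk=19 s=3: MISS | VC [30, 26]
  [8] addr=0x54 blk=10 s=2: L1-HIT | VC [30, 26]
  [9] addr=0x3f blk=7 s=3: MISS | VC [30, 26, 19]
  [10] addr=0x38 blk=7 s=3: L1-HIT | VC [30, 26, 19]
  [11] addr=0x5f blk=11 s=3: MISS | VC [30, 26, 19, 7]
  [12] addr=0x3b blk=7 s=3: VC-HIT | VC [30, 26, 19, 11]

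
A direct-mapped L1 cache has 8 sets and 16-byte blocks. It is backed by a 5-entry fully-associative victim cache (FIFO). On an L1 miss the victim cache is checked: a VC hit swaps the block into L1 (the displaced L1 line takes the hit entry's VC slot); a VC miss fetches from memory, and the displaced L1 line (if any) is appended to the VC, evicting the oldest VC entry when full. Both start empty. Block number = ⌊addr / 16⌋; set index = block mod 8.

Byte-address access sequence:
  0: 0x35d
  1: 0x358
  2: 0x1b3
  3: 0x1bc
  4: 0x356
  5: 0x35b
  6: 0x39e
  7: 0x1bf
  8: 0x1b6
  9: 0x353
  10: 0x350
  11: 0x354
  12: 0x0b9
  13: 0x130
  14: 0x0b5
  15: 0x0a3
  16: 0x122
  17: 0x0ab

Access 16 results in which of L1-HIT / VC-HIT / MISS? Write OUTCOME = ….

#0 0x35d→b53/s5 MISS; vc=[]
#1 0x358→b53/s5 L1-HIT; vc=[]
#2 0x1b3→b27/s3 MISS; vc=[]
#3 0x1bc→b27/s3 L1-HIT; vc=[]
#4 0x356→b53/s5 L1-HIT; vc=[]
#5 0x35b→b53/s5 L1-HIT; vc=[]
#6 0x39e→b57/s1 MISS; vc=[]
#7 0x1bf→b27/s3 L1-HIT; vc=[]
#8 0x1b6→b27/s3 L1-HIT; vc=[]
#9 0x353→b53/s5 L1-HIT; vc=[]
#10 0x350→b53/s5 L1-HIT; vc=[]
#11 0x354→b53/s5 L1-HIT; vc=[]
#12 0xb9→b11/s3 MISS; vc=[27]
#13 0x130→b19/s3 MISS; vc=[27,11]
#14 0xb5→b11/s3 VC-HIT; vc=[27,19]
#15 0xa3→b10/s2 MISS; vc=[27,19]
#16 0x122→b18/s2 MISS; vc=[27,19,10]
#17 0xab→b10/s2 VC-HIT; vc=[27,19,18]

OUTCOME = MISS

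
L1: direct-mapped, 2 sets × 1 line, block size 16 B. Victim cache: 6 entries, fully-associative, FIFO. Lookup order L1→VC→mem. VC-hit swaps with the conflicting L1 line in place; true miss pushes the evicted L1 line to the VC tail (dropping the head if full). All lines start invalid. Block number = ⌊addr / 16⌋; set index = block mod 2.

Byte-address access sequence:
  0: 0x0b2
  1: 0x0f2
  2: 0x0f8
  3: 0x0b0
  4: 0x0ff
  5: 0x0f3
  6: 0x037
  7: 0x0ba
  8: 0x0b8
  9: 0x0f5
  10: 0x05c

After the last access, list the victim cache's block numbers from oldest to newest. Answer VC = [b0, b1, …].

VC = [3, 11, 15]

#0 0xb2→b11/s1 MISS; vc=[]
#1 0xf2→b15/s1 MISS; vc=[11]
#2 0xf8→b15/s1 L1-HIT; vc=[11]
#3 0xb0→b11/s1 VC-HIT; vc=[15]
#4 0xff→b15/s1 VC-HIT; vc=[11]
#5 0xf3→b15/s1 L1-HIT; vc=[11]
#6 0x37→b3/s1 MISS; vc=[11,15]
#7 0xba→b11/s1 VC-HIT; vc=[3,15]
#8 0xb8→b11/s1 L1-HIT; vc=[3,15]
#9 0xf5→b15/s1 VC-HIT; vc=[3,11]
#10 0x5c→b5/s1 MISS; vc=[3,11,15]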